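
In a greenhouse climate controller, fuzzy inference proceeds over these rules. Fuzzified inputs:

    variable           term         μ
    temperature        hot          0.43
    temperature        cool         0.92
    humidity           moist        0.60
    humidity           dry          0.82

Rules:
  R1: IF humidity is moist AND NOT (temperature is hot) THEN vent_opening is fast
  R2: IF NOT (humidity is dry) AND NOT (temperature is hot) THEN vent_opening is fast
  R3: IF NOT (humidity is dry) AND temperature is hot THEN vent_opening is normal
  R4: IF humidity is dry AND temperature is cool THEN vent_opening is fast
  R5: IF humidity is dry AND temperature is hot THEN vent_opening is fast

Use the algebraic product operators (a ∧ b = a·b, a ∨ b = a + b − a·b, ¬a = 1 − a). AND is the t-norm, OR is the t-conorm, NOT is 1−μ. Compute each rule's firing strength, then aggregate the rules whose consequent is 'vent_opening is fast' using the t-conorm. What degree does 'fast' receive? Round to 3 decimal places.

R1: moist=0.60, ¬hot=1−0.43=0.57; AND[a·b] → w = 0.3420
R2: ¬dry=1−0.82=0.18, ¬hot=1−0.43=0.57; AND[a·b] → w = 0.1026
R3: ¬dry=1−0.82=0.18, hot=0.43; AND[a·b] → w = 0.0774
R4: dry=0.82, cool=0.92; AND[a·b] → w = 0.7544
R5: dry=0.82, hot=0.43; AND[a·b] → w = 0.3526
Rules with consequent 'fast': {R1, R2, R4, R5} → strengths 0.3420, 0.1026, 0.7544, 0.3526
Aggregate via t-conorm [a + b − a·b]: 0.9061

0.906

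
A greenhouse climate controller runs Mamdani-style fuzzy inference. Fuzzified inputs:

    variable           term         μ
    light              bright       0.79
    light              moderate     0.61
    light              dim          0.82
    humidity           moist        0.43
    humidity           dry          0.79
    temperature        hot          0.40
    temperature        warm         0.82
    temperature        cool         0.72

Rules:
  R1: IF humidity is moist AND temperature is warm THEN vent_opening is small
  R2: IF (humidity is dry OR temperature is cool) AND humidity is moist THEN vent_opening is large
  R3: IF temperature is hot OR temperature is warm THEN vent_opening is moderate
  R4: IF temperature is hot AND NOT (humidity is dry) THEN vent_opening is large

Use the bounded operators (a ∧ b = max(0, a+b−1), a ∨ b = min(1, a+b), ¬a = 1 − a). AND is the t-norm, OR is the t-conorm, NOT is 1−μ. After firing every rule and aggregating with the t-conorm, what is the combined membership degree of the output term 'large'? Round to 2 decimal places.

R1: moist=0.43, warm=0.82; AND[max(0, a+b−1)] → w = 0.25
R2: (dry=0.79 OR cool=0.72) = 1.00; AND[max(0, a+b−1)] with moist=0.43 → w = 0.43
R3: hot=0.40, warm=0.82; OR[min(1, a+b)] → w = 1.00
R4: hot=0.40, ¬dry=1−0.79=0.21; AND[max(0, a+b−1)] → w = 0.00
Rules with consequent 'large': {R2, R4} → strengths 0.43, 0.00
Aggregate via t-conorm [min(1, a+b)]: 0.43

0.43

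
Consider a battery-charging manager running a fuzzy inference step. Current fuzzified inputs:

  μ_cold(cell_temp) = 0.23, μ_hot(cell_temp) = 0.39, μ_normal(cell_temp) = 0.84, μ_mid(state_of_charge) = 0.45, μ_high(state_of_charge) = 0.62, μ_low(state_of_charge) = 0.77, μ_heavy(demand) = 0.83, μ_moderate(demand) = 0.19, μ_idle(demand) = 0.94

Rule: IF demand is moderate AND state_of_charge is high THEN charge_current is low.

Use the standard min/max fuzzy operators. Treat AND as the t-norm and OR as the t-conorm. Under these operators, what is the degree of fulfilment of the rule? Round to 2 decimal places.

firing strength: moderate=0.19, high=0.62; AND[min(a, b)] → w = 0.19

0.19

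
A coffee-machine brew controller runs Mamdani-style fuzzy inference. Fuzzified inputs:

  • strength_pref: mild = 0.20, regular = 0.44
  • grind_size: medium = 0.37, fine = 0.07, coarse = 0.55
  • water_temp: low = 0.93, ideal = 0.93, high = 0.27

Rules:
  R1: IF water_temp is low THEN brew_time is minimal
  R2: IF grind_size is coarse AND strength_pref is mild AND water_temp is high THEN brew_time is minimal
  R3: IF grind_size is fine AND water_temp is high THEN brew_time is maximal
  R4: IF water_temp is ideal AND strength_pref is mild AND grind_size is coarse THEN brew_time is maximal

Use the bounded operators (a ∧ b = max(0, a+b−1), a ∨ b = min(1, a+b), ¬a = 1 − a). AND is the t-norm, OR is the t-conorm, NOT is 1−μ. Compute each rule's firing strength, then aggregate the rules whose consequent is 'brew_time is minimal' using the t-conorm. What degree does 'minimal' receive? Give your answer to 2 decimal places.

0.93

R1: low=0.93 → w = 0.93
R2: coarse=0.55, mild=0.20, high=0.27; AND[max(0, a+b−1)] → w = 0.00
R3: fine=0.07, high=0.27; AND[max(0, a+b−1)] → w = 0.00
R4: ideal=0.93, mild=0.20, coarse=0.55; AND[max(0, a+b−1)] → w = 0.00
Rules with consequent 'minimal': {R1, R2} → strengths 0.93, 0.00
Aggregate via t-conorm [min(1, a+b)]: 0.93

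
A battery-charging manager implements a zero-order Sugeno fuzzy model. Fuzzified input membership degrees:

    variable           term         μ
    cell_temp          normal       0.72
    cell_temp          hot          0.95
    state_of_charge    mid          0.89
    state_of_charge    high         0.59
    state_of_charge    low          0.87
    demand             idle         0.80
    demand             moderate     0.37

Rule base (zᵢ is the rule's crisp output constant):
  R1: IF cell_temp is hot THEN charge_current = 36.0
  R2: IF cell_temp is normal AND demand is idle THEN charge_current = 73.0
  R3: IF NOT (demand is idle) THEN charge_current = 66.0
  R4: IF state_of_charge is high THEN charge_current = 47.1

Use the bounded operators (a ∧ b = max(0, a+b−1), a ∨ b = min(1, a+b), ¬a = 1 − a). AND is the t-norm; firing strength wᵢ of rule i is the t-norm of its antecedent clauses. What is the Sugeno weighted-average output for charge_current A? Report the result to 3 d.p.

50.066

R1 (z=36.0): hot=0.95 → w = 0.95
R2 (z=73.0): normal=0.72, idle=0.80; AND[max(0, a+b−1)] → w = 0.52
R3 (z=66.0): ¬idle=1−0.80=0.20 → w = 0.20
R4 (z=47.1): high=0.59 → w = 0.59
Weighted average = (0.95·36.0 + 0.52·73.0 + 0.20·66.0 + 0.59·47.1) / (0.95 + 0.52 + 0.20 + 0.59)
  = 113.1490 / 2.2600 = 50.066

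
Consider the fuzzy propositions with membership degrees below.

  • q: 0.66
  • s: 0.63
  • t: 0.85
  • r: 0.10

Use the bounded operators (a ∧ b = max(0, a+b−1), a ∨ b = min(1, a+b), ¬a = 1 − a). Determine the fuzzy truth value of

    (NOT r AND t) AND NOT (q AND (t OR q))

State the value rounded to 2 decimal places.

0.09

NOT r = 1 − 0.10 = 0.90
NOT r AND t = max(0, a+b−1) on (0.90, 0.85) = 0.75
t OR q = min(1, a+b) on (0.85, 0.66) = 1.00
q AND (t OR q) = max(0, a+b−1) on (0.66, 1.00) = 0.66
NOT (q AND (t OR q)) = 1 − 0.66 = 0.34
(NOT r AND t) AND NOT (q AND (t OR q)) = max(0, a+b−1) on (0.75, 0.34) = 0.09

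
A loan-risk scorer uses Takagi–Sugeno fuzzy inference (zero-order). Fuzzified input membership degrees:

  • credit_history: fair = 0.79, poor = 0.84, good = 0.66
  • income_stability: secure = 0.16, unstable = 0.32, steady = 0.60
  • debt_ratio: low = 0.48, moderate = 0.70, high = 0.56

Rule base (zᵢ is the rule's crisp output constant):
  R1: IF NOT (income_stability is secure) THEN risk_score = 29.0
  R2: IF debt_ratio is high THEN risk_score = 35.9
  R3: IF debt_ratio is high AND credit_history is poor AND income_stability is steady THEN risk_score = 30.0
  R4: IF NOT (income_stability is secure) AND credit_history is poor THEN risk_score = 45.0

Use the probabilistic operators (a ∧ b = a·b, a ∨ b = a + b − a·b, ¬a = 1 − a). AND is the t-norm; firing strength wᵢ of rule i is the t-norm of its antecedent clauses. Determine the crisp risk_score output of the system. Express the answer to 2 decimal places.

R1 (z=29.0): ¬secure=1−0.16=0.84 → w = 0.8400
R2 (z=35.9): high=0.56 → w = 0.5600
R3 (z=30.0): high=0.56, poor=0.84, steady=0.60; AND[a·b] → w = 0.2822
R4 (z=45.0): ¬secure=1−0.16=0.84, poor=0.84; AND[a·b] → w = 0.7056
Weighted average = (0.8400·29.0 + 0.5600·35.9 + 0.2822·30.0 + 0.7056·45.0) / (0.8400 + 0.5600 + 0.2822 + 0.7056)
  = 84.6832 / 2.3878 = 35.46

35.46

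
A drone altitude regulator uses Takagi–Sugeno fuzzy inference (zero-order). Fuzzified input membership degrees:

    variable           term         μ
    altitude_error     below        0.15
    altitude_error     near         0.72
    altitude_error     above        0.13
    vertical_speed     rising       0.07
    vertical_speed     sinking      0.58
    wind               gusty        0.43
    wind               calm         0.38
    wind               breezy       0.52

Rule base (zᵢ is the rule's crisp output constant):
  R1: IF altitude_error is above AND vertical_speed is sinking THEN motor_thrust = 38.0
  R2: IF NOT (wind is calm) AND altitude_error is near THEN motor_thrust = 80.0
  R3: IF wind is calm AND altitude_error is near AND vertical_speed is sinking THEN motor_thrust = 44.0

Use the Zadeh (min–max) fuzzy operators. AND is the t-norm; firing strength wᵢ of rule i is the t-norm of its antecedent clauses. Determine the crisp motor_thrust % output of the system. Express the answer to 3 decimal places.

R1 (z=38.0): above=0.13, sinking=0.58; AND[min(a, b)] → w = 0.13
R2 (z=80.0): ¬calm=1−0.38=0.62, near=0.72; AND[min(a, b)] → w = 0.62
R3 (z=44.0): calm=0.38, near=0.72, sinking=0.58; AND[min(a, b)] → w = 0.38
Weighted average = (0.13·38.0 + 0.62·80.0 + 0.38·44.0) / (0.13 + 0.62 + 0.38)
  = 71.2600 / 1.1300 = 63.062

63.062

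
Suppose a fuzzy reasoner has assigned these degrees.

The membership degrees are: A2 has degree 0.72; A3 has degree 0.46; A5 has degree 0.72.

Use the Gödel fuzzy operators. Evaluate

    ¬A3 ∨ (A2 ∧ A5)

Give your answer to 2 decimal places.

0.72

¬A3 = 1 − 0.46 = 0.54
A2 ∧ A5 = min(a, b) on (0.72, 0.72) = 0.72
¬A3 ∨ (A2 ∧ A5) = max(a, b) on (0.54, 0.72) = 0.72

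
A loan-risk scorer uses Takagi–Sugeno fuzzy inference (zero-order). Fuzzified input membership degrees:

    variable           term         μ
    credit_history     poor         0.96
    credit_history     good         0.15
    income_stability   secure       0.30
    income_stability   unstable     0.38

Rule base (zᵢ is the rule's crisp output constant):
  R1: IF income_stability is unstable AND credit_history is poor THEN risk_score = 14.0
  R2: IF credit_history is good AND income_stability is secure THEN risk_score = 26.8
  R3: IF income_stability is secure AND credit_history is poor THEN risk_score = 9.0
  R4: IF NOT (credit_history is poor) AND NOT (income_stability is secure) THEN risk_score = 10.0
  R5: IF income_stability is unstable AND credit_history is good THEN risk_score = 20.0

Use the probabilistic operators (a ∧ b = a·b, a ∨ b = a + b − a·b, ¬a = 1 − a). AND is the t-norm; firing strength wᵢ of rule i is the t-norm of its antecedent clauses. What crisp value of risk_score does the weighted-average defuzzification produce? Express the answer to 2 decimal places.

13.19

R1 (z=14.0): unstable=0.38, poor=0.96; AND[a·b] → w = 0.3648
R2 (z=26.8): good=0.15, secure=0.30; AND[a·b] → w = 0.0450
R3 (z=9.0): secure=0.30, poor=0.96; AND[a·b] → w = 0.2880
R4 (z=10.0): ¬poor=1−0.96=0.04, ¬secure=1−0.30=0.70; AND[a·b] → w = 0.0280
R5 (z=20.0): unstable=0.38, good=0.15; AND[a·b] → w = 0.0570
Weighted average = (0.3648·14.0 + 0.0450·26.8 + 0.2880·9.0 + 0.0280·10.0 + 0.0570·20.0) / (0.3648 + 0.0450 + 0.2880 + 0.0280 + 0.0570)
  = 10.3252 / 0.7828 = 13.19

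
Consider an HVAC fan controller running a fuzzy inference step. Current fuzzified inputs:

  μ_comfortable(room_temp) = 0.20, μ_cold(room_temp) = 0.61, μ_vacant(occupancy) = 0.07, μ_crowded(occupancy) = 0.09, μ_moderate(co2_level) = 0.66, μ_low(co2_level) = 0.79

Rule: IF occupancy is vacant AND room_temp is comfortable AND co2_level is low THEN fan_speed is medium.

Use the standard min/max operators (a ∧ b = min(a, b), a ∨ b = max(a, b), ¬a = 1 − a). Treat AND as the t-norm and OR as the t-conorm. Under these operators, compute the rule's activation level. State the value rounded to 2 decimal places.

firing strength: vacant=0.07, comfortable=0.20, low=0.79; AND[min(a, b)] → w = 0.07

0.07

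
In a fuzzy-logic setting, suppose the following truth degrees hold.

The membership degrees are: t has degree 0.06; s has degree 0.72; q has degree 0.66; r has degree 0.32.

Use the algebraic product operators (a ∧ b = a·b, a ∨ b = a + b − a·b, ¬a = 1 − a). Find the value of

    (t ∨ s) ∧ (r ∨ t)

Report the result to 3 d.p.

t ∨ s = a + b − a·b on (0.0600, 0.7200) = 0.7368
r ∨ t = a + b − a·b on (0.3200, 0.0600) = 0.3608
(t ∨ s) ∧ (r ∨ t) = a·b on (0.7368, 0.3608) = 0.2658

0.266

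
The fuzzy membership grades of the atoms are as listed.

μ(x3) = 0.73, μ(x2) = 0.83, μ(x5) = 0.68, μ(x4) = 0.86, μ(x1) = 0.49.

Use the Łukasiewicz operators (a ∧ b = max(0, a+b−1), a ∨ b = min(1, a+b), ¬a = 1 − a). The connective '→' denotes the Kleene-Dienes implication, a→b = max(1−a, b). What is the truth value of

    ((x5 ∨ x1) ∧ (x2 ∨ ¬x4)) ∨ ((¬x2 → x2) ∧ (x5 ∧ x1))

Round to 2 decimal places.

x5 ∨ x1 = min(1, a+b) on (0.68, 0.49) = 1.00
¬x4 = 1 − 0.86 = 0.14
x2 ∨ ¬x4 = min(1, a+b) on (0.83, 0.14) = 0.97
(x5 ∨ x1) ∧ (x2 ∨ ¬x4) = max(0, a+b−1) on (1.00, 0.97) = 0.97
¬x2 = 1 − 0.83 = 0.17
¬x2 → x2  [Kleene-Dienes: max(1−a, b)] with a=0.17, b=0.83 → 0.83
x5 ∧ x1 = max(0, a+b−1) on (0.68, 0.49) = 0.17
(¬x2 → x2) ∧ (x5 ∧ x1) = max(0, a+b−1) on (0.83, 0.17) = 0.00
((x5 ∨ x1) ∧ (x2 ∨ ¬x4)) ∨ ((¬x2 → x2) ∧ (x5 ∧ x1)) = min(1, a+b) on (0.97, 0.00) = 0.97

0.97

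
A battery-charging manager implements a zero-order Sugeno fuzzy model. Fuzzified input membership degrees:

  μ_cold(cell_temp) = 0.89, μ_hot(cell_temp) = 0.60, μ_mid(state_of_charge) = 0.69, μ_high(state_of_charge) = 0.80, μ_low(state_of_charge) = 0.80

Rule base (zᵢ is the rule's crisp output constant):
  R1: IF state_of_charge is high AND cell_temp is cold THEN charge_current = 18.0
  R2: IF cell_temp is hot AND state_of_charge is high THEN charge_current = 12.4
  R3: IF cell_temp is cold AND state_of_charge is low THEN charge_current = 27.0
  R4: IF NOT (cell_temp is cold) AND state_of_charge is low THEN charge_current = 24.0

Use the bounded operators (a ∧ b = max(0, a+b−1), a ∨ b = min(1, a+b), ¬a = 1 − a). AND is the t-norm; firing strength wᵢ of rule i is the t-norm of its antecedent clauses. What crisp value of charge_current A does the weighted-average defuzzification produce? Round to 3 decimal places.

R1 (z=18.0): high=0.80, cold=0.89; AND[max(0, a+b−1)] → w = 0.69
R2 (z=12.4): hot=0.60, high=0.80; AND[max(0, a+b−1)] → w = 0.40
R3 (z=27.0): cold=0.89, low=0.80; AND[max(0, a+b−1)] → w = 0.69
R4 (z=24.0): ¬cold=1−0.89=0.11, low=0.80; AND[max(0, a+b−1)] → w = 0.00
Weighted average = (0.69·18.0 + 0.40·12.4 + 0.69·27.0 + 0.00·24.0) / (0.69 + 0.40 + 0.69 + 0.00)
  = 36.0100 / 1.7800 = 20.230

20.230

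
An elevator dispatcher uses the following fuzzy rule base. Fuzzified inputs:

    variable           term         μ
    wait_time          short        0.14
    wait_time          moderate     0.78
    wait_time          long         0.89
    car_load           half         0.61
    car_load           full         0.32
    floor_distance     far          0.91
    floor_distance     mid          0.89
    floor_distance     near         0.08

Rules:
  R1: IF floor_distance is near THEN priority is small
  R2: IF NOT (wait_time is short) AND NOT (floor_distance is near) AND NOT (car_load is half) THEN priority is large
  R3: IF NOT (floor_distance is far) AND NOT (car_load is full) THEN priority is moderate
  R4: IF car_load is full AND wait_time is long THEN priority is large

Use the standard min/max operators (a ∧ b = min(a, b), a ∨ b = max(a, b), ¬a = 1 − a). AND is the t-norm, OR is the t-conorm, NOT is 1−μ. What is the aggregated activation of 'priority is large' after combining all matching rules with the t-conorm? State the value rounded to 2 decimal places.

R1: near=0.08 → w = 0.08
R2: ¬short=1−0.14=0.86, ¬near=1−0.08=0.92, ¬half=1−0.61=0.39; AND[min(a, b)] → w = 0.39
R3: ¬far=1−0.91=0.09, ¬full=1−0.32=0.68; AND[min(a, b)] → w = 0.09
R4: full=0.32, long=0.89; AND[min(a, b)] → w = 0.32
Rules with consequent 'large': {R2, R4} → strengths 0.39, 0.32
Aggregate via t-conorm [max(a, b)]: 0.39

0.39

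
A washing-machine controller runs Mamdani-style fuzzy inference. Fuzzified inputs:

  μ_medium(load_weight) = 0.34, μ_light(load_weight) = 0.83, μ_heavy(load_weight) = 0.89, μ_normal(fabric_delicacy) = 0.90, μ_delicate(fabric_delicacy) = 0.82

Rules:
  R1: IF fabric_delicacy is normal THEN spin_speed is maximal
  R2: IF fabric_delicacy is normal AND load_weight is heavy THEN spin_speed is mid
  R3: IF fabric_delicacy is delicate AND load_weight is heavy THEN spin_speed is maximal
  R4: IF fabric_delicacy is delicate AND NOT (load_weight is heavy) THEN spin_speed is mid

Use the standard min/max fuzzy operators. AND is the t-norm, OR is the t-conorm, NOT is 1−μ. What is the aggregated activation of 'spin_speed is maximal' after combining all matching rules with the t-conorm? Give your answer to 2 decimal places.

R1: normal=0.90 → w = 0.90
R2: normal=0.90, heavy=0.89; AND[min(a, b)] → w = 0.89
R3: delicate=0.82, heavy=0.89; AND[min(a, b)] → w = 0.82
R4: delicate=0.82, ¬heavy=1−0.89=0.11; AND[min(a, b)] → w = 0.11
Rules with consequent 'maximal': {R1, R3} → strengths 0.90, 0.82
Aggregate via t-conorm [max(a, b)]: 0.90

0.90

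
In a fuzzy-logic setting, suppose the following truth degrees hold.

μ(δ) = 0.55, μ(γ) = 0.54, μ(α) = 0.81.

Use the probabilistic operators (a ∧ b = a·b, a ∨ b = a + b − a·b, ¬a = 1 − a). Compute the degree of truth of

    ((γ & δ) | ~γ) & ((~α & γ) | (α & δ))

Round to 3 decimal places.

0.312

γ & δ = a·b on (0.5400, 0.5500) = 0.2970
~γ = 1 − 0.5400 = 0.4600
(γ & δ) | ~γ = a + b − a·b on (0.2970, 0.4600) = 0.6204
~α = 1 − 0.8100 = 0.1900
~α & γ = a·b on (0.1900, 0.5400) = 0.1026
α & δ = a·b on (0.8100, 0.5500) = 0.4455
(~α & γ) | (α & δ) = a + b − a·b on (0.1026, 0.4455) = 0.5024
((γ & δ) | ~γ) & ((~α & γ) | (α & δ)) = a·b on (0.6204, 0.5024) = 0.3117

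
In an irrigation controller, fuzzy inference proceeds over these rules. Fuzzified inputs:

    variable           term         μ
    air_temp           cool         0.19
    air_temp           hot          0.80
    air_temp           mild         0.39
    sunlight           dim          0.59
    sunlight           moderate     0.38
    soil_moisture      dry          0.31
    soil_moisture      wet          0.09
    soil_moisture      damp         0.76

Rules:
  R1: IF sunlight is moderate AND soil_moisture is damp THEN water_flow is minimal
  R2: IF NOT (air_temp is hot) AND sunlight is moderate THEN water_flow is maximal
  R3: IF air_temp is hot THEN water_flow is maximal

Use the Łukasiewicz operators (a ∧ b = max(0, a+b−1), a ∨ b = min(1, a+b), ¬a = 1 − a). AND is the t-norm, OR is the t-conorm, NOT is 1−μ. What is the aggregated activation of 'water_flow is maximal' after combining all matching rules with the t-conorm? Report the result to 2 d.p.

R1: moderate=0.38, damp=0.76; AND[max(0, a+b−1)] → w = 0.14
R2: ¬hot=1−0.80=0.20, moderate=0.38; AND[max(0, a+b−1)] → w = 0.00
R3: hot=0.80 → w = 0.80
Rules with consequent 'maximal': {R2, R3} → strengths 0.00, 0.80
Aggregate via t-conorm [min(1, a+b)]: 0.80

0.80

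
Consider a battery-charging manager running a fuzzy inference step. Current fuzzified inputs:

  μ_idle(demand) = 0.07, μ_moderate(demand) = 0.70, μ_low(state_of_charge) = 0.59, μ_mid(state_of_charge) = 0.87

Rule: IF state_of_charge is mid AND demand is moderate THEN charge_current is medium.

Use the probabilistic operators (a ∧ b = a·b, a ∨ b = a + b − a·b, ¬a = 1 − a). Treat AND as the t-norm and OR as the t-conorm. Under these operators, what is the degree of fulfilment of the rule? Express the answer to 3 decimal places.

0.609

firing strength: mid=0.87, moderate=0.70; AND[a·b] → w = 0.6090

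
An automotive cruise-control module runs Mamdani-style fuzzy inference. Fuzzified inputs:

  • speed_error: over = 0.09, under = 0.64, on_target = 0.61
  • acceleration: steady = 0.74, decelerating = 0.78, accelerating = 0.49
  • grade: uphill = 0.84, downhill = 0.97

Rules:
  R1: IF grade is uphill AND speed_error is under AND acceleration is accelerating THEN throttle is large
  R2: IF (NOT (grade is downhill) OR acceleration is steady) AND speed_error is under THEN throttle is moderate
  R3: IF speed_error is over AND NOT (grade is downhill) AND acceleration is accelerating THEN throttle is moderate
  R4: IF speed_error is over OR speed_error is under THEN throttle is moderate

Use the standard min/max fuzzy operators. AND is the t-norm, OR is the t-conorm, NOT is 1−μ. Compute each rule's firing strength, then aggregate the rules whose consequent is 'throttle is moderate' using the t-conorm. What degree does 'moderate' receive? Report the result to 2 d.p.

R1: uphill=0.84, under=0.64, accelerating=0.49; AND[min(a, b)] → w = 0.49
R2: (¬downhill=1−0.97=0.03 OR steady=0.74) = 0.74; AND[min(a, b)] with under=0.64 → w = 0.64
R3: over=0.09, ¬downhill=1−0.97=0.03, accelerating=0.49; AND[min(a, b)] → w = 0.03
R4: over=0.09, under=0.64; OR[max(a, b)] → w = 0.64
Rules with consequent 'moderate': {R2, R3, R4} → strengths 0.64, 0.03, 0.64
Aggregate via t-conorm [max(a, b)]: 0.64

0.64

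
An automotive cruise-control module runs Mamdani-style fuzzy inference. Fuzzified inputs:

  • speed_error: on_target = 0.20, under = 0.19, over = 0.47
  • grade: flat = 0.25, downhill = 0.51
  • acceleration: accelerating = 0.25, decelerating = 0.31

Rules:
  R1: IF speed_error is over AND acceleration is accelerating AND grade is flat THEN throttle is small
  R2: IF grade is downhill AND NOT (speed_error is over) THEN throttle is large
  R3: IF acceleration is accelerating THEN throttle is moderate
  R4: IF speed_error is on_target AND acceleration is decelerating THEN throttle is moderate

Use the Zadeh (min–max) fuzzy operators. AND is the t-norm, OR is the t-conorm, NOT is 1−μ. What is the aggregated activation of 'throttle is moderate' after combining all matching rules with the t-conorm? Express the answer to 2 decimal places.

R1: over=0.47, accelerating=0.25, flat=0.25; AND[min(a, b)] → w = 0.25
R2: downhill=0.51, ¬over=1−0.47=0.53; AND[min(a, b)] → w = 0.51
R3: accelerating=0.25 → w = 0.25
R4: on_target=0.20, decelerating=0.31; AND[min(a, b)] → w = 0.20
Rules with consequent 'moderate': {R3, R4} → strengths 0.25, 0.20
Aggregate via t-conorm [max(a, b)]: 0.25

0.25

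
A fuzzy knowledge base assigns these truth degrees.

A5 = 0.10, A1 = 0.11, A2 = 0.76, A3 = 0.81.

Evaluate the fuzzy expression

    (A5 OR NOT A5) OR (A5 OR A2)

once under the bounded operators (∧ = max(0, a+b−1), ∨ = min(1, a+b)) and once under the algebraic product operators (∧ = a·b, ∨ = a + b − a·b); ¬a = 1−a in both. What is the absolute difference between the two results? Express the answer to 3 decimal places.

0.019

Under bounded:
  NOT A5 = 1 − 0.10 = 0.90
  A5 OR NOT A5 = min(1, a+b) on (0.10, 0.90) = 1.00
  A5 OR A2 = min(1, a+b) on (0.10, 0.76) = 0.86
  (A5 OR NOT A5) OR (A5 OR A2) = min(1, a+b) on (1.00, 0.86) = 1.00
  → value = 1.0000
Under algebraic product:
  NOT A5 = 1 − 0.1000 = 0.9000
  A5 OR NOT A5 = a + b − a·b on (0.1000, 0.9000) = 0.9100
  A5 OR A2 = a + b − a·b on (0.1000, 0.7600) = 0.7840
  (A5 OR NOT A5) OR (A5 OR A2) = a + b − a·b on (0.9100, 0.7840) = 0.9806
  → value = 0.9806
|1.0000 − 0.9806| = 0.019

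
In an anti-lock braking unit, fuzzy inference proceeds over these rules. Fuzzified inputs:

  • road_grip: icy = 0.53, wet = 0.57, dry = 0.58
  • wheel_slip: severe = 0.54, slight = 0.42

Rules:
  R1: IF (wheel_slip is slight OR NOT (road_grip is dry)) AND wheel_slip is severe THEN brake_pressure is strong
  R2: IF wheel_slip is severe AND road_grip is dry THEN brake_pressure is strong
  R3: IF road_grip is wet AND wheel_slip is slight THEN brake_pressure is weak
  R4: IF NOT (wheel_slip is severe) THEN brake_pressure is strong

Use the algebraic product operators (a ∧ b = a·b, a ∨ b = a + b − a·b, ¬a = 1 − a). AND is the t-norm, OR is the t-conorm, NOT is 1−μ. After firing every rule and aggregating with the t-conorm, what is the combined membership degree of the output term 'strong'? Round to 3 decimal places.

R1: (slight=0.42 OR ¬dry=1−0.58=0.42) = 0.6636; AND[a·b] with severe=0.54 → w = 0.3583
R2: severe=0.54, dry=0.58; AND[a·b] → w = 0.3132
R3: wet=0.57, slight=0.42; AND[a·b] → w = 0.2394
R4: ¬severe=1−0.54=0.46 → w = 0.4600
Rules with consequent 'strong': {R1, R2, R4} → strengths 0.3583, 0.3132, 0.4600
Aggregate via t-conorm [a + b − a·b]: 0.7620

0.762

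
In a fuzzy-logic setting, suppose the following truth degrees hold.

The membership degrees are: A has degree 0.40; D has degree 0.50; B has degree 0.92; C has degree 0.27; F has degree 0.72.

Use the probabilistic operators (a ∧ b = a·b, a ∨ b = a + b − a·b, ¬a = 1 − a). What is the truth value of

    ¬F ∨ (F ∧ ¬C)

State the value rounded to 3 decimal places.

¬F = 1 − 0.7200 = 0.2800
¬C = 1 − 0.2700 = 0.7300
F ∧ ¬C = a·b on (0.7200, 0.7300) = 0.5256
¬F ∨ (F ∧ ¬C) = a + b − a·b on (0.2800, 0.5256) = 0.6584

0.658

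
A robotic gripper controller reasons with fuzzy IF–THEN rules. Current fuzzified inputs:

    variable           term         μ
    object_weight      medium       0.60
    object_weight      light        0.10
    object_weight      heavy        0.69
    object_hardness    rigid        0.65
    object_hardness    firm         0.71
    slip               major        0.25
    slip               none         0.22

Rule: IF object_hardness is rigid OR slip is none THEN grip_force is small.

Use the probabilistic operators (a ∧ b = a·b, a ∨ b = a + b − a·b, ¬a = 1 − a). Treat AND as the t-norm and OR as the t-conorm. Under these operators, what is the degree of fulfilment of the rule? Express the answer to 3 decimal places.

firing strength: rigid=0.65, none=0.22; OR[a + b − a·b] → w = 0.7270

0.727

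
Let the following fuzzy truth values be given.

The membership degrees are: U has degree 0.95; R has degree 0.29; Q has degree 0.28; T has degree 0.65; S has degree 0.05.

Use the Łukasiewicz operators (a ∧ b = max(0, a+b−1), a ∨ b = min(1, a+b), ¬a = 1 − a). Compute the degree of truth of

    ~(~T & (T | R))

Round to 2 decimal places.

~T = 1 − 0.65 = 0.35
T | R = min(1, a+b) on (0.65, 0.29) = 0.94
~T & (T | R) = max(0, a+b−1) on (0.35, 0.94) = 0.29
~(~T & (T | R)) = 1 − 0.29 = 0.71

0.71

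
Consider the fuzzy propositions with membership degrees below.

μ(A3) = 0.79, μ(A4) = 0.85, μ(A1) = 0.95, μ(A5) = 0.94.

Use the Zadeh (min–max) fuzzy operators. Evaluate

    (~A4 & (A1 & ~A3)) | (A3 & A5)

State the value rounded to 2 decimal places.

~A4 = 1 − 0.85 = 0.15
~A3 = 1 − 0.79 = 0.21
A1 & ~A3 = min(a, b) on (0.95, 0.21) = 0.21
~A4 & (A1 & ~A3) = min(a, b) on (0.15, 0.21) = 0.15
A3 & A5 = min(a, b) on (0.79, 0.94) = 0.79
(~A4 & (A1 & ~A3)) | (A3 & A5) = max(a, b) on (0.15, 0.79) = 0.79

0.79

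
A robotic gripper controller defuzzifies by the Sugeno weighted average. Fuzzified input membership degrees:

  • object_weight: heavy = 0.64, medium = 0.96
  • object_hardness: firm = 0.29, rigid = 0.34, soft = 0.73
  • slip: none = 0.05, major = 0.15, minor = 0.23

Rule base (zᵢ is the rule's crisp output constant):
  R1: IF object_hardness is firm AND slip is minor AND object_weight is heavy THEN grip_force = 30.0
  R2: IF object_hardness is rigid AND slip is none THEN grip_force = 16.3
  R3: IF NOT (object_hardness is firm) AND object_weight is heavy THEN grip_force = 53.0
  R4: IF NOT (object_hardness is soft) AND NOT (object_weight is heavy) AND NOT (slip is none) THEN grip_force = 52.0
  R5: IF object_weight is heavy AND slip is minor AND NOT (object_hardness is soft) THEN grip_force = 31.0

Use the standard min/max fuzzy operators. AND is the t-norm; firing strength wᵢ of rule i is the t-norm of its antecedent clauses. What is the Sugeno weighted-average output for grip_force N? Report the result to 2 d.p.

44.23

R1 (z=30.0): firm=0.29, minor=0.23, heavy=0.64; AND[min(a, b)] → w = 0.23
R2 (z=16.3): rigid=0.34, none=0.05; AND[min(a, b)] → w = 0.05
R3 (z=53.0): ¬firm=1−0.29=0.71, heavy=0.64; AND[min(a, b)] → w = 0.64
R4 (z=52.0): ¬soft=1−0.73=0.27, ¬heavy=1−0.64=0.36, ¬none=1−0.05=0.95; AND[min(a, b)] → w = 0.27
R5 (z=31.0): heavy=0.64, minor=0.23, ¬soft=1−0.73=0.27; AND[min(a, b)] → w = 0.23
Weighted average = (0.23·30.0 + 0.05·16.3 + 0.64·53.0 + 0.27·52.0 + 0.23·31.0) / (0.23 + 0.05 + 0.64 + 0.27 + 0.23)
  = 62.8050 / 1.4200 = 44.23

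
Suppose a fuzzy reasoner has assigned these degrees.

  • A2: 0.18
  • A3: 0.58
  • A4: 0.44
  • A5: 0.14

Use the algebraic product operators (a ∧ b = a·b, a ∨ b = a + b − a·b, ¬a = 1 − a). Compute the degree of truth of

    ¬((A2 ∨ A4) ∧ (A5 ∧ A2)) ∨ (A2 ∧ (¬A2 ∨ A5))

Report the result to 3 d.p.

0.988

A2 ∨ A4 = a + b − a·b on (0.1800, 0.4400) = 0.5408
A5 ∧ A2 = a·b on (0.1400, 0.1800) = 0.0252
(A2 ∨ A4) ∧ (A5 ∧ A2) = a·b on (0.5408, 0.0252) = 0.0136
¬((A2 ∨ A4) ∧ (A5 ∧ A2)) = 1 − 0.0136 = 0.9864
¬A2 = 1 − 0.1800 = 0.8200
¬A2 ∨ A5 = a + b − a·b on (0.8200, 0.1400) = 0.8452
A2 ∧ (¬A2 ∨ A5) = a·b on (0.1800, 0.8452) = 0.1521
¬((A2 ∨ A4) ∧ (A5 ∧ A2)) ∨ (A2 ∧ (¬A2 ∨ A5)) = a + b − a·b on (0.9864, 0.1521) = 0.9884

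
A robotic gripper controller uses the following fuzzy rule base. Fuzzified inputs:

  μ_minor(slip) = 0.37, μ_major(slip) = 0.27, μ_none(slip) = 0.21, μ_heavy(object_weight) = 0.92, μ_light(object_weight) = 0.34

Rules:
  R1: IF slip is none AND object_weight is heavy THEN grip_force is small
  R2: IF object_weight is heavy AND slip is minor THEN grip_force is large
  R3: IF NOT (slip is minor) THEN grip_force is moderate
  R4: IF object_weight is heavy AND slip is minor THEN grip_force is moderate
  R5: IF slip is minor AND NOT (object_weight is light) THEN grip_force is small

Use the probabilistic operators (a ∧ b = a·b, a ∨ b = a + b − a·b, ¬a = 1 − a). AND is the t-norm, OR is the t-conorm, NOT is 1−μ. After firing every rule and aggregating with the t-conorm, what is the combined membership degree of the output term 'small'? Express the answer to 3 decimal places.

0.390

R1: none=0.21, heavy=0.92; AND[a·b] → w = 0.1932
R2: heavy=0.92, minor=0.37; AND[a·b] → w = 0.3404
R3: ¬minor=1−0.37=0.63 → w = 0.6300
R4: heavy=0.92, minor=0.37; AND[a·b] → w = 0.3404
R5: minor=0.37, ¬light=1−0.34=0.66; AND[a·b] → w = 0.2442
Rules with consequent 'small': {R1, R5} → strengths 0.1932, 0.2442
Aggregate via t-conorm [a + b − a·b]: 0.3902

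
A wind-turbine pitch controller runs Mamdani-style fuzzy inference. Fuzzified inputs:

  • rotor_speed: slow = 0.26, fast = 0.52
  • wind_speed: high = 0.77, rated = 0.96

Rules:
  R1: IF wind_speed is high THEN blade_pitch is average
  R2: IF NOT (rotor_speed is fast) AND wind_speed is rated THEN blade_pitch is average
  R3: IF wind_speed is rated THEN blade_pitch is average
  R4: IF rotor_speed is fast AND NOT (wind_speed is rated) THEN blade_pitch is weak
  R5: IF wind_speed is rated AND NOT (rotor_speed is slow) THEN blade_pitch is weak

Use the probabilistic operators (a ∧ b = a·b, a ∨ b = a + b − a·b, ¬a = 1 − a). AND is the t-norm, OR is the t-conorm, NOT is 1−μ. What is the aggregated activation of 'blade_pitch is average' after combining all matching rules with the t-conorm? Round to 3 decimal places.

0.995

R1: high=0.77 → w = 0.7700
R2: ¬fast=1−0.52=0.48, rated=0.96; AND[a·b] → w = 0.4608
R3: rated=0.96 → w = 0.9600
R4: fast=0.52, ¬rated=1−0.96=0.04; AND[a·b] → w = 0.0208
R5: rated=0.96, ¬slow=1−0.26=0.74; AND[a·b] → w = 0.7104
Rules with consequent 'average': {R1, R2, R3} → strengths 0.7700, 0.4608, 0.9600
Aggregate via t-conorm [a + b − a·b]: 0.9950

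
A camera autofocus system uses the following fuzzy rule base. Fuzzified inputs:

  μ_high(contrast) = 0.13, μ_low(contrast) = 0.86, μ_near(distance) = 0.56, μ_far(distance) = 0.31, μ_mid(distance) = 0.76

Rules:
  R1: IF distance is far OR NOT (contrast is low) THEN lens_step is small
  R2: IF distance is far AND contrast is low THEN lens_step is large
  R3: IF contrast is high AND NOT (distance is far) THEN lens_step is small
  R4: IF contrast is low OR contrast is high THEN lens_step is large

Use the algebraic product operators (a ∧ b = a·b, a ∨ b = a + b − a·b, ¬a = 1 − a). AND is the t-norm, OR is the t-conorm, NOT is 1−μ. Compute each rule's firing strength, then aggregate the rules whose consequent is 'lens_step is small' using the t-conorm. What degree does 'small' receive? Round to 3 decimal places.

R1: far=0.31, ¬low=1−0.86=0.14; OR[a + b − a·b] → w = 0.4066
R2: far=0.31, low=0.86; AND[a·b] → w = 0.2666
R3: high=0.13, ¬far=1−0.31=0.69; AND[a·b] → w = 0.0897
R4: low=0.86, high=0.13; OR[a + b − a·b] → w = 0.8782
Rules with consequent 'small': {R1, R3} → strengths 0.4066, 0.0897
Aggregate via t-conorm [a + b − a·b]: 0.4598

0.460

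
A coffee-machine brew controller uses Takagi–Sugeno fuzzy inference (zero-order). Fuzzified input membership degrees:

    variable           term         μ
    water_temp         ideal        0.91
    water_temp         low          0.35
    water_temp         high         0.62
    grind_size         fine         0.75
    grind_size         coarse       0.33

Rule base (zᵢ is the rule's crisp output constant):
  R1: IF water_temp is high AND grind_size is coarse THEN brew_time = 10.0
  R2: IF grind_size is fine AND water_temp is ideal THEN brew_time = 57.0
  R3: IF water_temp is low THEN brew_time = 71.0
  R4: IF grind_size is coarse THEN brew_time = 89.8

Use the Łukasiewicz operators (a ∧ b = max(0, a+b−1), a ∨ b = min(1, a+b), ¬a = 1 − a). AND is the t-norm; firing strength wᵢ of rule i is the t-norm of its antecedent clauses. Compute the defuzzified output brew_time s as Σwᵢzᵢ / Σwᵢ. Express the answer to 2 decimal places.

R1 (z=10.0): high=0.62, coarse=0.33; AND[max(0, a+b−1)] → w = 0.00
R2 (z=57.0): fine=0.75, ideal=0.91; AND[max(0, a+b−1)] → w = 0.66
R3 (z=71.0): low=0.35 → w = 0.35
R4 (z=89.8): coarse=0.33 → w = 0.33
Weighted average = (0.00·10.0 + 0.66·57.0 + 0.35·71.0 + 0.33·89.8) / (0.00 + 0.66 + 0.35 + 0.33)
  = 92.1040 / 1.3400 = 68.73

68.73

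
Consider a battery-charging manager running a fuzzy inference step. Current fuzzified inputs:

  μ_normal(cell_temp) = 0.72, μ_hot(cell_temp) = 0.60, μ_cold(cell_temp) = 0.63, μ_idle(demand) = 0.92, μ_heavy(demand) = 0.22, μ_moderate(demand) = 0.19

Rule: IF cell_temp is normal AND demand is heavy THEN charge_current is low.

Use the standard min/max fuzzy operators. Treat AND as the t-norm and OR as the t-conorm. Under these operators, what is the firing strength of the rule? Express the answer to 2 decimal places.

firing strength: normal=0.72, heavy=0.22; AND[min(a, b)] → w = 0.22

0.22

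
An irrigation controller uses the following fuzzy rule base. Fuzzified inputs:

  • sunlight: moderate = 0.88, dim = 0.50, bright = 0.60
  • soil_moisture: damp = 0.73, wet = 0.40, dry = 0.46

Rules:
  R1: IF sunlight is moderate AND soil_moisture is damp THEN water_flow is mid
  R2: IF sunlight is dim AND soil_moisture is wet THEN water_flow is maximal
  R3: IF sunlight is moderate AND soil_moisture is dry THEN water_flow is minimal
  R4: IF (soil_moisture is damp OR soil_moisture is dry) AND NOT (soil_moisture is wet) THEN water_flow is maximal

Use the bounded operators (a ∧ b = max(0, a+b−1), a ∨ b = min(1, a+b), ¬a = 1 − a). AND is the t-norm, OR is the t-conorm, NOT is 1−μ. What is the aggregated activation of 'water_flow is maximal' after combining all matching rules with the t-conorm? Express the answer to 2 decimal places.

R1: moderate=0.88, damp=0.73; AND[max(0, a+b−1)] → w = 0.61
R2: dim=0.50, wet=0.40; AND[max(0, a+b−1)] → w = 0.00
R3: moderate=0.88, dry=0.46; AND[max(0, a+b−1)] → w = 0.34
R4: (damp=0.73 OR dry=0.46) = 1.00; AND[max(0, a+b−1)] with ¬wet=1−0.40=0.60 → w = 0.60
Rules with consequent 'maximal': {R2, R4} → strengths 0.00, 0.60
Aggregate via t-conorm [min(1, a+b)]: 0.60

0.60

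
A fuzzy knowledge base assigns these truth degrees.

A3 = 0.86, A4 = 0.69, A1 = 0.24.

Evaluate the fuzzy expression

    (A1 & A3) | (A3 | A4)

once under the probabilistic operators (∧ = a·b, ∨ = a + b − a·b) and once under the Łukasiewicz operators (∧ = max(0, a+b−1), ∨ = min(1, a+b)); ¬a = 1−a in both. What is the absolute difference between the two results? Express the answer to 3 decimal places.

Under probabilistic:
  A1 & A3 = a·b on (0.2400, 0.8600) = 0.2064
  A3 | A4 = a + b − a·b on (0.8600, 0.6900) = 0.9566
  (A1 & A3) | (A3 | A4) = a + b − a·b on (0.2064, 0.9566) = 0.9656
  → value = 0.9656
Under Łukasiewicz:
  A1 & A3 = max(0, a+b−1) on (0.24, 0.86) = 0.10
  A3 | A4 = min(1, a+b) on (0.86, 0.69) = 1.00
  (A1 & A3) | (A3 | A4) = min(1, a+b) on (0.10, 1.00) = 1.00
  → value = 1.0000
|0.9656 − 1.0000| = 0.034

0.034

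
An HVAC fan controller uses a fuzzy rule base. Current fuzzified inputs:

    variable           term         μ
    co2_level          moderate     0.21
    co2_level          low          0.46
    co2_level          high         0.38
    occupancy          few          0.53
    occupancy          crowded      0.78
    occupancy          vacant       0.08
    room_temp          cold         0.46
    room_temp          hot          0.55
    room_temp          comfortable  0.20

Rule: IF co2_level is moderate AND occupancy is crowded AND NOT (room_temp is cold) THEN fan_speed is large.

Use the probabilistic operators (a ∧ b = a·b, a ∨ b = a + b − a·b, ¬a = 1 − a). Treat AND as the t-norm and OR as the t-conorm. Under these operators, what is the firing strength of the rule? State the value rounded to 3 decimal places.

firing strength: moderate=0.21, crowded=0.78, ¬cold=1−0.46=0.54; AND[a·b] → w = 0.0885

0.088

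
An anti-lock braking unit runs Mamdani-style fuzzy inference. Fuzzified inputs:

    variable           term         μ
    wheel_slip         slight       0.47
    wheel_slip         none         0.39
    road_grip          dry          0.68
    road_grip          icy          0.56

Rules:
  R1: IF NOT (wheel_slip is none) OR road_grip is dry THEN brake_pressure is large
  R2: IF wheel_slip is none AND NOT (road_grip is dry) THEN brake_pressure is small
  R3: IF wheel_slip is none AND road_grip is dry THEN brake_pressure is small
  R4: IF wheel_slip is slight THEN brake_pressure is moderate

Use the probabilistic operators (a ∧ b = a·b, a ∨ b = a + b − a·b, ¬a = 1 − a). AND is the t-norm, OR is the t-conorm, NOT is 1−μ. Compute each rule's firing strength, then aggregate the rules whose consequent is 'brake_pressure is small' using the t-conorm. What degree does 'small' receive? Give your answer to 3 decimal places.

0.357

R1: ¬none=1−0.39=0.61, dry=0.68; OR[a + b − a·b] → w = 0.8752
R2: none=0.39, ¬dry=1−0.68=0.32; AND[a·b] → w = 0.1248
R3: none=0.39, dry=0.68; AND[a·b] → w = 0.2652
R4: slight=0.47 → w = 0.4700
Rules with consequent 'small': {R2, R3} → strengths 0.1248, 0.2652
Aggregate via t-conorm [a + b − a·b]: 0.3569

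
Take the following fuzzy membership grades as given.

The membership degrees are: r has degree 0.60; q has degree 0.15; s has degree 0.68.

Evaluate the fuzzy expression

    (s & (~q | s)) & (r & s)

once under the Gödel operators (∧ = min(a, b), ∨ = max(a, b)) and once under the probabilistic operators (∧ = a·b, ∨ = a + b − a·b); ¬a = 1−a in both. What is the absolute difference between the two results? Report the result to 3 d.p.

0.336

Under Gödel:
  ~q = 1 − 0.15 = 0.85
  ~q | s = max(a, b) on (0.85, 0.68) = 0.85
  s & (~q | s) = min(a, b) on (0.68, 0.85) = 0.68
  r & s = min(a, b) on (0.60, 0.68) = 0.60
  (s & (~q | s)) & (r & s) = min(a, b) on (0.68, 0.60) = 0.60
  → value = 0.6000
Under probabilistic:
  ~q = 1 − 0.1500 = 0.8500
  ~q | s = a + b − a·b on (0.8500, 0.6800) = 0.9520
  s & (~q | s) = a·b on (0.6800, 0.9520) = 0.6474
  r & s = a·b on (0.6000, 0.6800) = 0.4080
  (s & (~q | s)) & (r & s) = a·b on (0.6474, 0.4080) = 0.2641
  → value = 0.2641
|0.6000 − 0.2641| = 0.336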